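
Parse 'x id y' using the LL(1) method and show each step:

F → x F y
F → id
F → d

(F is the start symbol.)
Stack is shown with the top on the left.

Stack    Input     Action
-------------------------
F $      x id y $  output F → x F y
x F y $  x id y $  match 'x'
F y $    id y $    output F → id
id y $   id y $    match 'id'
y $      y $       match 'y'
$        $         accept

The string is accepted.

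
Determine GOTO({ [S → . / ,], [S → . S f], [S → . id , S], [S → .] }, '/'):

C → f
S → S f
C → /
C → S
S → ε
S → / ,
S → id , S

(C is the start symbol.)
GOTO(I, '/') = CLOSURE({ [A → αX.β] : [A → α.Xβ] ∈ I, X = '/' })

Items with dot before '/', with the dot advanced:
  [S → . / ,] → [S → / . ,]
Closure adds nothing (no advanced item has the dot before a non-terminal).

GOTO = { [S → / . ,] }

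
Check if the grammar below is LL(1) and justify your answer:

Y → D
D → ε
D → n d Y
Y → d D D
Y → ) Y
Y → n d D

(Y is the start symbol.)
A grammar is LL(1) if for each non-terminal N with multiple productions, the predict sets of those productions are pairwise disjoint, where PREDICT(N → α) = (FIRST(α) \ {ε}) ∪ (FOLLOW(N) if α ⇒* ε).

Relevant sets:
  FIRST(D) = { 'n', ε }
  FOLLOW(Y) = { $, 'n' }
  FOLLOW(D) = { $, 'n' }

For Y:
  PREDICT(Y → D) = { $, 'n' }
  PREDICT(Y → d D D) = { 'd' }
  PREDICT(Y → ')' Y) = { ')' }
  PREDICT(Y → n d D) = { 'n' }
For D:
  PREDICT(D → ε) = { $, 'n' }
  PREDICT(D → n d Y) = { 'n' }

Conflict found: Predict set conflict for Y: { 'n' }
The grammar is NOT LL(1).

Answer: No. Predict set conflict for Y: { 'n' }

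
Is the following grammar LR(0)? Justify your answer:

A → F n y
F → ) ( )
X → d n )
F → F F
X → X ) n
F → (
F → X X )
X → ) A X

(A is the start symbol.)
Augment with A' → A and build the canonical LR(0) collection (I0 = CLOSURE({[A' → . A]}), then GOTO on every symbol after a dot until no new states appear). It has 22 states:
  I0: { [A → . F n y], [A' → . A], [F → . (], [F → . ) ( )], [F → . F F], [F → . X X )], [X → . ) A X], [X → . X ) n], [X → . d n )] }  — shift
  I1: { [F → ( .] }  — reduce
  I2: { [A → . F n y], [F → ) . ( )], [F → . (], [F → . ) ( )], [F → . F F], [F → . X X )], [X → ) . A X], [X → . ) A X], [X → . X ) n], [X → . d n )] }  — shift
  I3: { [A' → A .] }  — accept
  I4: { [A → F . n y], [F → . (], [F → . ) ( )], [F → . F F], [F → . X X )], [F → F . F], [X → . ) A X], [X → . X ) n], [X → . d n )] }  — shift
  I5: { [F → X . X )], [X → . ) A X], [X → . X ) n], [X → . d n )], [X → X . ) n] }  — shift
  I6: { [X → d . n )] }  — shift
  I7: { [X → d n . )] }  — shift
  I8: { [X → d n ) .] }  — reduce
  I9: { [A → . F n y], [F → . (], [F → . ) ( )], [F → . F F], [F → . X X )], [X → ) . A X], [X → . ) A X], [X → . X ) n], [X → . d n )], [X → X ) . n] }  — shift
  I10: { [F → X X . )], [X → X . ) n] }  — shift
  I11: { [F → X X ) .], [X → X ) . n] }  — shift, reduce
  I12: { [X → X ) n .] }  — reduce
  I13: { [X → ) A . X], [X → . ) A X], [X → . X ) n], [X → . d n )] }  — shift
  I14: { [A → . F n y], [F → . (], [F → . ) ( )], [F → . F F], [F → . X X )], [X → ) . A X], [X → . ) A X], [X → . X ) n], [X → . d n )] }  — shift
  I15: { [X → ) A X .], [X → X . ) n] }  — shift, reduce
  I16: { [X → X ) . n] }  — shift
  I17: { [F → . (], [F → . ) ( )], [F → . F F], [F → . X X )], [F → F . F], [F → F F .], [X → . ) A X], [X → . X ) n], [X → . d n )] }  — shift, reduce
  I18: { [A → F n . y] }  — shift
  I19: { [A → F n y .] }  — reduce
  I20: { [F → ( .], [F → ) ( . )] }  — shift, reduce
  I21: { [F → ) ( ) .] }  — reduce

Conflict in state I11:
  Shift-reduce conflict between [F → X X ) .] and [X → X ) . n]
So the grammar is NOT LR(0).

Answer: No. Shift-reduce conflict between [F → X X ) .] and [X → X ) . n]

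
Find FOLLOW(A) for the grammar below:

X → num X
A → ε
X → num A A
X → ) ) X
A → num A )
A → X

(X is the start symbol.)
{ $, ')', 'num' }

To compute FOLLOW(A), find every occurrence of A on a right-hand side N → α A β: add FIRST(β) \ {ε}, and if β is empty or nullable also add FOLLOW(N). Iterate to a fixed point.

In X → num A A: A is followed by A, add FIRST(A) \ {ε} = { ')', 'num' }
  A is nullable, so also add FOLLOW(X)
In X → num A A: A is at the end, add FOLLOW(X)
In A → num A ): A is followed by ')', add FIRST(')') \ {ε} = { ')' }

The FOLLOW sets referred to above (computed the same way, to a fixed point):
  FOLLOW(X) = { $, ')', 'num' }

Taking the union: FOLLOW(A) = { $, ')', 'num' }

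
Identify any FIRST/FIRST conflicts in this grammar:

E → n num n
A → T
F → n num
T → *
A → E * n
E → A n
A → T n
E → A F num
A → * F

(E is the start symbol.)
Yes. E → n num n / E → A n on { 'n' }; E → n num n / E → A F num on { 'n' }; E → A n / E → A F num on { '*', 'n' }; A → T / A → E '*' n on { '*' }; A → T / A → T n on { '*' }; A → T / A → '*' F on { '*' }; A → E '*' n / A → T n on { '*' }; A → E '*' n / A → '*' F on { '*' }; A → T n / A → '*' F on { '*' }

A FIRST/FIRST conflict occurs when two productions N → α and N → β for the same non-terminal have FIRST(α) ∩ FIRST(β) ≠ ∅ (with ε ∈ FIRST of a nullable right-hand side, so two nullable alternatives also conflict).

FIRST sets of the non-terminals at (or reachable through a nullable prefix from) the front of some alternative:
  FIRST(A) = { '*', 'n' }
  FIRST(T) = { '*' }
  FIRST(E) = { '*', 'n' }

Productions for E:
  E → n num n: FIRST = { 'n' }
  E → A n: FIRST = { '*', 'n' }
  E → A F num: FIRST = { '*', 'n' }
Productions for A:
  A → T: FIRST = { '*' }
  A → E * n: FIRST = { '*', 'n' }
  A → T n: FIRST = { '*' }
  A → * F: FIRST = { '*' }
F, T have only one production, so no FIRST/FIRST conflict is possible there.

Conflict for E: E → n num n and E → A n
  Overlap: { 'n' }
Conflict for E: E → n num n and E → A F num
  Overlap: { 'n' }
Conflict for E: E → A n and E → A F num
  Overlap: { '*', 'n' }
Conflict for A: A → T and A → E * n
  Overlap: { '*' }
Conflict for A: A → T and A → T n
  Overlap: { '*' }
Conflict for A: A → T and A → * F
  Overlap: { '*' }
Conflict for A: A → E * n and A → T n
  Overlap: { '*' }
Conflict for A: A → E * n and A → * F
  Overlap: { '*' }
Conflict for A: A → T n and A → * F
  Overlap: { '*' }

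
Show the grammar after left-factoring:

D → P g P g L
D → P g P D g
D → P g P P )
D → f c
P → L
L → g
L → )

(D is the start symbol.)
Left-factoring transforms A → αβ₁ | αβ₂ into A → αA' and A' → β₁ | β₂
(α is the longest common prefix among the alternatives). Repeat until
no nonterminal has two alternatives with a common prefix.

Round 1: D has alternatives sharing prefix 'P g P'. Introduce D': D → P g P D'
  Add: D' → g L
  Add: D' → D g
  Add: D' → P )

No remaining common prefixes — done.

Resulting grammar:
D → P g P D'
D' → g L
D' → D g
D' → P )
D → f c
P → L
L → g
L → )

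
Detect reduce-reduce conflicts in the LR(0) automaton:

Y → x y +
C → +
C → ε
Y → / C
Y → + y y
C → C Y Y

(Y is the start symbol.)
No reduce-reduce conflicts

Augment with Y' → Y and build the canonical LR(0) collection (I0 = CLOSURE({[Y' → . Y]}), then GOTO on every symbol after a dot until no new states appear). It has 13 states:
  I0: { [Y → . + y y], [Y → . / C], [Y → . x y +], [Y' → . Y] }  — shift
  I1: { [Y → + . y y] }  — shift
  I2: { [C → . +], [C → . C Y Y], [C → .], [Y → / . C] }  — shift, reduce
  I3: { [Y' → Y .] }  — accept
  I4: { [Y → x . y +] }  — shift
  I5: { [Y → x y . +] }  — shift
  I6: { [Y → x y + .] }  — reduce
  I7: { [C → + .] }  — reduce
  I8: { [C → C . Y Y], [Y → . + y y], [Y → . / C], [Y → . x y +], [Y → / C .] }  — shift, reduce
  I9: { [C → C Y . Y], [Y → . + y y], [Y → . / C], [Y → . x y +] }  — shift
  I10: { [C → C Y Y .] }  — reduce
  I11: { [Y → + y . y] }  — shift
  I12: { [Y → + y y .] }  — reduce

No state contains more than one complete item.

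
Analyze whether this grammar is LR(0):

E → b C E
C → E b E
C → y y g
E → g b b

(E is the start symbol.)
Augment with E' → E and build the canonical LR(0) collection (I0 = CLOSURE({[E' → . E]}), then GOTO on every symbol after a dot until no new states appear). It has 14 states:
  I0: { [E → . b C E], [E → . g b b], [E' → . E] }  — shift
  I1: { [E' → E .] }  — accept
  I2: { [C → . E b E], [C → . y y g], [E → . b C E], [E → . g b b], [E → b . C E] }  — shift
  I3: { [E → g . b b] }  — shift
  I4: { [E → g b . b] }  — shift
  I5: { [E → g b b .] }  — reduce
  I6: { [E → . b C E], [E → . g b b], [E → b C . E] }  — shift
  I7: { [C → E . b E] }  — shift
  I8: { [C → y . y g] }  — shift
  I9: { [C → y y . g] }  — shift
  I10: { [C → y y g .] }  — reduce
  I11: { [C → E b . E], [E → . b C E], [E → . g b b] }  — shift
  I12: { [C → E b E .] }  — reduce
  I13: { [E → b C E .] }  — reduce

Every state is either a pure shift/goto state or contains exactly one complete item and nothing to shift — no conflicts. The grammar is LR(0).

Answer: Yes, the grammar is LR(0)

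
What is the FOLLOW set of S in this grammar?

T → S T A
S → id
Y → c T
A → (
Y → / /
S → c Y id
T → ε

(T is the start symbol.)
{ '(', 'c', 'id' }

In T → S T A: S is followed by T A, add FIRST(T A) \ {ε} = { '(', 'c', 'id' }

Taking the union: FOLLOW(S) = { '(', 'c', 'id' }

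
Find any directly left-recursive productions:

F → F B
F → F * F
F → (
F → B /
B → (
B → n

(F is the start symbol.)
Yes, F is left-recursive

Direct left recursion occurs when N → N α for some non-terminal N (the right-hand side begins with the left-hand side itself).

F → F B: LEFT RECURSIVE (starts with F)
F → F * F: LEFT RECURSIVE (starts with F)
F → (: starts with '('
F → B /: starts with B
B → (: starts with '('
B → n: starts with n

The grammar has direct left recursion on: F.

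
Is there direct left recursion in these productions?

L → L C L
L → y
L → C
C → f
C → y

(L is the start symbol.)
Yes, L is left-recursive

L → L C L: LEFT RECURSIVE (starts with L)
L → y: starts with y
L → C: starts with C
C → f: starts with f
C → y: starts with y

The grammar has direct left recursion on: L.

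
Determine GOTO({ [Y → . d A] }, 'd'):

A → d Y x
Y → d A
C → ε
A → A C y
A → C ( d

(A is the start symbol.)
GOTO(I, 'd') = CLOSURE({ [A → αX.β] : [A → α.Xβ] ∈ I, X = 'd' })

Items with dot before 'd', with the dot advanced:
  [Y → . d A] → [Y → d . A]
Closure of the advanced items:
  [Y → d . A] has the dot before A: add [A → . d Y x], [A → . A C y], [A → . C ( d]
  [A → . C ( d] has the dot before C: add [C → .]

GOTO = { [A → . A C y], [A → . C ( d], [A → . d Y x], [C → .], [Y → d . A] }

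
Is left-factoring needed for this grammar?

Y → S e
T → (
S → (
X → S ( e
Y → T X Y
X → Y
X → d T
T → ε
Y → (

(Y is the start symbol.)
Left-factoring is needed when two productions for the same non-terminal
share a common prefix on the right-hand side.

Productions for Y:
  Y → S e
  Y → T X Y
  Y → (
Productions for T:
  T → (
  T → ε
Productions for X:
  X → S ( e
  X → Y
  X → d T

No common prefixes found.

Answer: No, left-factoring is not needed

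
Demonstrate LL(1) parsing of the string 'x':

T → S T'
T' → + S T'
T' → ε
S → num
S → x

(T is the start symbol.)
Stack is shown with the top on the left.

Stack   Input  Action
---------------------
T $     x $    output T → S T'
S T' $  x $    output S → x
x T' $  x $    match 'x'
T' $    $      output T' → ε
$       $      accept

The string is accepted.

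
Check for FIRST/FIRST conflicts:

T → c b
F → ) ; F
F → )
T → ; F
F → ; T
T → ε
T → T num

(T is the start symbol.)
FIRST sets of the non-terminals at (or reachable through a nullable prefix from) the front of some alternative:
  FIRST(T) = { ';', 'c', 'num', ε }

Productions for T:
  T → c b: FIRST = { 'c' }
  T → ; F: FIRST = { ';' }
  T → ε: FIRST = { ε }
  T → T num: FIRST = { ';', 'c', 'num' }
Productions for F:
  F → ) ; F: FIRST = { ')' }
  F → ): FIRST = { ')' }
  F → ; T: FIRST = { ';' }

Conflict for T: T → c b and T → T num
  Overlap: { 'c' }
Conflict for T: T → ; F and T → T num
  Overlap: { ';' }
Conflict for F: F → ) ; F and F → )
  Overlap: { ')' }

Answer: Yes. T → c b / T → T num on { 'c' }; T → ';' F / T → T num on { ';' }; F → ')' ';' F / F → ')' on { ')' }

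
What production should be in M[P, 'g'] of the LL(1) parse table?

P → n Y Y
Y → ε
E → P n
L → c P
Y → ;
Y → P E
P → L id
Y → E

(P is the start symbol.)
Empty (error entry)

To find M[P, 'g'], we find productions for P where 'g' is in the predict set (PREDICT(N → α) = (FIRST(α) \ {ε}) ∪ (FOLLOW(N) if α ⇒* ε)).

Relevant sets:
  FIRST(L) = { 'c' }

P → n Y Y: PREDICT = { 'n' }
P → L id: PREDICT = { 'c' }

M[P, 'g'] is empty (no production applies)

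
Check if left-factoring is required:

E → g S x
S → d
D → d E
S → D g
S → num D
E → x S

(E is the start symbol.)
Left-factoring is needed when two productions for the same non-terminal
share a common prefix on the right-hand side.

Productions for E:
  E → g S x
  E → x S
Productions for S:
  S → d
  S → D g
  S → num D

No common prefixes found.

Answer: No, left-factoring is not needed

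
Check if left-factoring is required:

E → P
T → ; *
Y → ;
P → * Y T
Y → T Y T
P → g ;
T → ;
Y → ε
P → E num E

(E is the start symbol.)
Yes, T has productions with common prefix ';'

Left-factoring is needed when two productions for the same non-terminal
share a common prefix on the right-hand side.

Productions for T:
  T → ; *
  T → ;
Productions for Y:
  Y → ;
  Y → T Y T
  Y → ε
Productions for P:
  P → * Y T
  P → g ;
  P → E num E

Found common prefix ';' in productions for T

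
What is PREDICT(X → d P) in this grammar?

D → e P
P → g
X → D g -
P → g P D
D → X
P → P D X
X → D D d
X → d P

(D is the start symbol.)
{ 'd' }

PREDICT(X → d P) = (FIRST(RHS) \ {ε}) ∪ (FOLLOW(X) if ε ∈ FIRST(RHS), i.e. RHS ⇒* ε)
FIRST(d P) = { 'd' }
ε ∉ FIRST(d P), so FOLLOW(X) is not added.
PREDICT(X → d P) = { 'd' }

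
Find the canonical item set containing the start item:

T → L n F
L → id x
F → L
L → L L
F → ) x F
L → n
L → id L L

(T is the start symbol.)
First, augment the grammar with T' → T
I₀ = CLOSURE({ [T' → . T] }):
  [T' → . T] has the dot before T: add [T → . L n F]
  [T → . L n F] has the dot before L: add [L → . id x], [L → . L L], [L → . n], [L → . id L L]
No further items can be added.

I₀ = { [L → . L L], [L → . id L L], [L → . id x], [L → . n], [T → . L n F], [T' → . T] }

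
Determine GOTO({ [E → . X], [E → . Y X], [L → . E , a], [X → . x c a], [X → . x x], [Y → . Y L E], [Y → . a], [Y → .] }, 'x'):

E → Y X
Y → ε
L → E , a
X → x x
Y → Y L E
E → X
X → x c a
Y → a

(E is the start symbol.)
GOTO(I, 'x') = CLOSURE({ [A → αX.β] : [A → α.Xβ] ∈ I, X = 'x' })

Items with dot before 'x', with the dot advanced:
  [X → . x c a] → [X → x . c a]
  [X → . x x] → [X → x . x]
Closure adds nothing (no advanced item has the dot before a non-terminal).

GOTO = { [X → x . c a], [X → x . x] }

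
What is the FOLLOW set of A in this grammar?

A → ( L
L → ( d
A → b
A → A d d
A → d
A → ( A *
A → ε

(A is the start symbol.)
A is the start symbol, so $ ∈ FOLLOW(A).
In A → A d d: A is followed by d d, add FIRST(d d) \ {ε} = { 'd' }
In A → ( A *: A is followed by '*', add FIRST('*') \ {ε} = { '*' }

Taking the union: FOLLOW(A) = { $, '*', 'd' }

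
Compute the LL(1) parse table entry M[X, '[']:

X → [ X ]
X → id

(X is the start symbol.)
To find M[X, '['], we find productions for X where '[' is in the predict set (PREDICT(N → α) = (FIRST(α) \ {ε}) ∪ (FOLLOW(N) if α ⇒* ε)).

X → [ X ]: PREDICT = { '[' }
  '[' is in predict set, so this production goes in M[X, '[']
X → id: PREDICT = { 'id' }

M[X, '['] = X → [ X ]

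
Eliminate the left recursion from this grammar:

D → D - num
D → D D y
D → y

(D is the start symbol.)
D → y D'
D' → - num D'
D' → D y D'
D' → ε

D is directly left-recursive. The standard transformation for
  A → A α₁ | ... | A α_m | β₁ | ... | β_n
is
  A  → β₁ A' | ... | β_n A'
  A' → α₁ A' | ... | α_m A' | ε

D → y becomes D → y D'
D → D - num becomes D' → - num D'
D → D D y becomes D' → D y D'
Add D' → ε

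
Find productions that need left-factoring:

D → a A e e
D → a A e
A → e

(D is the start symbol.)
Yes, D has productions with common prefix 'a A e'

Left-factoring is needed when two productions for the same non-terminal
share a common prefix on the right-hand side.

Productions for D:
  D → a A e e
  D → a A e

Found common prefix 'a A e' in productions for D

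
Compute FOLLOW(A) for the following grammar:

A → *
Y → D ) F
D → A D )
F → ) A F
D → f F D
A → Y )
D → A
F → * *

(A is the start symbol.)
{ $, ')', '*', 'f' }

To compute FOLLOW(A), find every occurrence of A on a right-hand side N → α A β: add FIRST(β) \ {ε}, and if β is empty or nullable also add FOLLOW(N). Iterate to a fixed point.

A is the start symbol, so $ ∈ FOLLOW(A).
In D → A D ): A is followed by D ')', add FIRST(D ')') \ {ε} = { '*', 'f' }
In F → ) A F: A is followed by F, add FIRST(F) \ {ε} = { ')', '*' }
In D → A: A is at the end, add FOLLOW(D)

The FOLLOW sets referred to above (computed the same way, to a fixed point):
  FOLLOW(D) = { ')' }

Taking the union: FOLLOW(A) = { $, ')', '*', 'f' }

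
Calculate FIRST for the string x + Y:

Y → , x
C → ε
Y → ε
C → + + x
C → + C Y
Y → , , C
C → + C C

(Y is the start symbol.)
{ 'x' }

To compute FIRST(x + Y), process the symbols left to right:
Symbol x is a terminal. Add 'x' and stop.
FIRST(x + Y) = { 'x' }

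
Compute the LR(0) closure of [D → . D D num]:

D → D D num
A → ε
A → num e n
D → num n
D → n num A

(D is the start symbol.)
{ [D → . D D num], [D → . n num A], [D → . num n] }

To compute CLOSURE, for each item [A → α.Bβ] where B is a non-terminal, add [B → .γ] for all productions B → γ; repeat for the newly added items until nothing changes.

Start with: [D → . D D num]
  [D → . D D num] has the dot before D: add [D → . num n], [D → . n num A]
No further items can be added.

CLOSURE = { [D → . D D num], [D → . n num A], [D → . num n] }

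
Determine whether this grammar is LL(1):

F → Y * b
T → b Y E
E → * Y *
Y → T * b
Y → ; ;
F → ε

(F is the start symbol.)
Yes, the grammar is LL(1).

A grammar is LL(1) if for each non-terminal N with multiple productions, the predict sets of those productions are pairwise disjoint, where PREDICT(N → α) = (FIRST(α) \ {ε}) ∪ (FOLLOW(N) if α ⇒* ε).

Relevant sets:
  FIRST(Y) = { ';', 'b' }
  FIRST(T) = { 'b' }
  FOLLOW(F) = { $ }

For F:
  PREDICT(F → Y '*' b) = { ';', 'b' }
  PREDICT(F → ε) = { $ }
For Y:
  PREDICT(Y → T '*' b) = { 'b' }
  PREDICT(Y → ';' ';') = { ';' }
T, E have a single production, so nothing to check there.

All predict sets are disjoint. The grammar IS LL(1).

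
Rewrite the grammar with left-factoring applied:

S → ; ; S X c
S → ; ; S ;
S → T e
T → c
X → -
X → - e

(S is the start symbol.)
S → ; ; S S'
S' → X c
S' → ;
S → T e
T → c
X → - X'
X' → ε
X' → e

Left-factoring transforms A → αβ₁ | αβ₂ into A → αA' and A' → β₁ | β₂
(α is the longest common prefix among the alternatives). Repeat until
no nonterminal has two alternatives with a common prefix.

Round 1: S has alternatives sharing prefix '; ; S'. Introduce S': S → ; ; S S'
  Add: S' → X c
  Add: S' → ;

Round 2: X has alternatives sharing prefix '-'. Introduce X': X → - X'
  Add: X' → ε
  Add: X' → e

No remaining common prefixes — done.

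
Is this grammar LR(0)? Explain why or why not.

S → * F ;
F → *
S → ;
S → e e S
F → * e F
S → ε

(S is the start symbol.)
No. Shift-reduce conflict between [S → .] and [S → . * F ;]

A grammar is LR(0) if no state in the canonical LR(0) collection has:
  - both a shift item (dot before a terminal) and a complete item (shift-reduce conflict), or
  - two or more complete items (reduce-reduce conflict; the accept item [S' → S .] counts as a complete item here).

Augment with S' → S and build the canonical LR(0) collection (I0 = CLOSURE({[S' → . S]}), then GOTO on every symbol after a dot until no new states appear). It has 12 states:
  I0: { [S → . * F ;], [S → . ;], [S → . e e S], [S → .], [S' → . S] }  — shift, reduce
  I1: { [F → . * e F], [F → . *], [S → * . F ;] }  — shift
  I2: { [S → ; .] }  — reduce
  I3: { [S' → S .] }  — accept
  I4: { [S → e . e S] }  — shift
  I5: { [S → . * F ;], [S → . ;], [S → . e e S], [S → .], [S → e e . S] }  — shift, reduce
  I6: { [S → e e S .] }  — reduce
  I7: { [F → * . e F], [F → * .] }  — shift, reduce
  I8: { [S → * F . ;] }  — shift
  I9: { [S → * F ; .] }  — reduce
  I10: { [F → * e . F], [F → . * e F], [F → . *] }  — shift
  I11: { [F → * e F .] }  — reduce

Conflict in state I0:
  Shift-reduce conflict between [S → .] and [S → . * F ;]
So the grammar is NOT LR(0).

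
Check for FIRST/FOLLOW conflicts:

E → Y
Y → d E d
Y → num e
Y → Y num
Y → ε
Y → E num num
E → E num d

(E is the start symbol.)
A FIRST/FOLLOW conflict occurs when a non-terminal N has a nullable alternative N → β (β ⇒* ε) and another alternative N → α with FIRST(α) ∩ FOLLOW(N) ≠ ∅: on such a lookahead the parser cannot decide between expanding α and letting N vanish via β.

Nullable non-terminals: E, Y.
FIRST sets used below: FIRST(Y) = { 'd', 'num', ε }, FIRST(E) = { 'd', 'num', ε }

E: nullable alternative(s) E → Y; FOLLOW(E) = { $, 'd', 'num' }
  E → Y: FIRST \ {ε} = { 'd', 'num' } — this is the only nullable alternative, skip
  E → E num d: FIRST \ {ε} = { 'd', 'num' } — overlaps FOLLOW(E) on { 'd', 'num' }: CONFLICT

Y: nullable alternative(s) Y → ε; FOLLOW(Y) = { $, 'd', 'num' }
  Y → d E d: FIRST \ {ε} = { 'd' } — overlaps FOLLOW(Y) on { 'd' }: CONFLICT
  Y → num e: FIRST \ {ε} = { 'num' } — overlaps FOLLOW(Y) on { 'num' }: CONFLICT
  Y → Y num: FIRST \ {ε} = { 'd', 'num' } — overlaps FOLLOW(Y) on { 'd', 'num' }: CONFLICT
  Y → ε: FIRST \ {ε} = { } — this is the only nullable alternative, skip
  Y → E num num: FIRST \ {ε} = { 'd', 'num' } — overlaps FOLLOW(Y) on { 'd', 'num' }: CONFLICT

So the grammar has 5 FIRST/FOLLOW conflicts (marked CONFLICT above).

Answer: Yes. E → E num d with FOLLOW(E) on { 'd', 'num' }; Y → d E d with FOLLOW(Y) on { 'd' }; Y → num e with FOLLOW(Y) on { 'num' }; Y → Y num with FOLLOW(Y) on { 'd', 'num' }; Y → E num num with FOLLOW(Y) on { 'd', 'num' }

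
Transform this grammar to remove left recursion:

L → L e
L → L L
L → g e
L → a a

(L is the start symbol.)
L is directly left-recursive. The standard transformation for
  A → A α₁ | ... | A α_m | β₁ | ... | β_n
is
  A  → β₁ A' | ... | β_n A'
  A' → α₁ A' | ... | α_m A' | ε

L → g e becomes L → g e L'
L → a a becomes L → a a L'
L → L e becomes L' → e L'
L → L L becomes L' → L L'
Add L' → ε

Resulting grammar:
L → g e L'
L → a a L'
L' → e L'
L' → L L'
L' → ε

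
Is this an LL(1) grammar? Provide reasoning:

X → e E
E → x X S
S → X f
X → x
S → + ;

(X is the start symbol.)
Yes, the grammar is LL(1).

A grammar is LL(1) if for each non-terminal N with multiple productions, the predict sets of those productions are pairwise disjoint, where PREDICT(N → α) = (FIRST(α) \ {ε}) ∪ (FOLLOW(N) if α ⇒* ε).

Relevant sets:
  FIRST(X) = { 'e', 'x' }

For X:
  PREDICT(X → e E) = { 'e' }
  PREDICT(X → x) = { 'x' }
For S:
  PREDICT(S → X f) = { 'e', 'x' }
  PREDICT(S → '+' ';') = { '+' }
E has a single production, so nothing to check there.

All predict sets are disjoint. The grammar IS LL(1).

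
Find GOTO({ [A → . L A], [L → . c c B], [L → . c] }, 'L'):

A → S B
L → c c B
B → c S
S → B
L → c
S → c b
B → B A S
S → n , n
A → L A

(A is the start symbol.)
{ [A → . L A], [A → . S B], [A → L . A], [B → . B A S], [B → . c S], [L → . c c B], [L → . c], [S → . B], [S → . c b], [S → . n , n] }

GOTO(I, 'L') = CLOSURE({ [A → αX.β] : [A → α.Xβ] ∈ I, X = 'L' })

Items with dot before 'L', with the dot advanced:
  [A → . L A] → [A → L . A]
Closure of the advanced items:
  [A → L . A] has the dot before A: add [A → . S B], [A → . L A]
  [A → . S B] has the dot before S: add [S → . B], [S → . c b], [S → . n , n]
  [A → . L A] has the dot before L: add [L → . c c B], [L → . c]
  [S → . B] has the dot before B: add [B → . c S], [B → . B A S]

GOTO = { [A → . L A], [A → . S B], [A → L . A], [B → . B A S], [B → . c S], [L → . c c B], [L → . c], [S → . B], [S → . c b], [S → . n , n] }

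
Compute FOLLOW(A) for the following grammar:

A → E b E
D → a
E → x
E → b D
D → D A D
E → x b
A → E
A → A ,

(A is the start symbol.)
{ $, ',', 'a' }

A is the start symbol, so $ ∈ FOLLOW(A).
In D → D A D: A is followed by D, add FIRST(D) \ {ε} = { 'a' }
In A → A ,: A is followed by ',', add FIRST(',') \ {ε} = { ',' }

Taking the union: FOLLOW(A) = { $, ',', 'a' }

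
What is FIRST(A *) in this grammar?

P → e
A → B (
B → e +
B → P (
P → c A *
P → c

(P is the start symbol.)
{ 'c', 'e' }

FIRST sets of the non-terminals involved (from the grammar, by fixed-point iteration):
  FIRST(A) = { 'c', 'e' }

To compute FIRST(A *), process the symbols left to right:
Symbol A is a non-terminal. Add FIRST(A) \ {ε} = { 'c', 'e' }
A is not nullable (ε ∉ FIRST(A)), so stop here.
FIRST(A *) = { 'c', 'e' }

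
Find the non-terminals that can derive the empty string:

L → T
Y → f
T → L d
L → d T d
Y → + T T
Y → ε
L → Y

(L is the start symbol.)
{ 'L', 'Y' }

A non-terminal is nullable if it can derive ε (the empty string): either it has an ε-production, or it has a production whose right-hand side consists entirely of nullable non-terminals.

ε-productions: Y → ε
So Y is immediately nullable.
L → Y: every symbol on the right is nullable, so L is nullable too.
No further non-terminal can be added: every production for the remaining non-terminals contains a terminal or a non-nullable non-terminal.
Nullable = { 'L', 'Y' }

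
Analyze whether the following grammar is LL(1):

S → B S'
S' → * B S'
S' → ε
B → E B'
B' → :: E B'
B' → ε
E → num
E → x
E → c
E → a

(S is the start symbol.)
A grammar is LL(1) if for each non-terminal N with multiple productions, the predict sets of those productions are pairwise disjoint, where PREDICT(N → α) = (FIRST(α) \ {ε}) ∪ (FOLLOW(N) if α ⇒* ε).

Relevant sets:
  FOLLOW(S') = { $ }
  FOLLOW(B') = { $, '*' }

For S':
  PREDICT(S' → '*' B S') = { '*' }
  PREDICT(S' → ε) = { $ }
For B':
  PREDICT(B' → :: E B') = { '::' }
  PREDICT(B' → ε) = { $, '*' }
For E:
  PREDICT(E → num) = { 'num' }
  PREDICT(E → x) = { 'x' }
  PREDICT(E → c) = { 'c' }
  PREDICT(E → a) = { 'a' }
S, B have a single production, so nothing to check there.

All predict sets are disjoint. The grammar IS LL(1).

Answer: Yes, the grammar is LL(1).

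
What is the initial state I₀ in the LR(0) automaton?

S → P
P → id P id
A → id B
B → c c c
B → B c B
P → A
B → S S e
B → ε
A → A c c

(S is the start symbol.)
{ [A → . A c c], [A → . id B], [P → . A], [P → . id P id], [S → . P], [S' → . S] }

First, augment the grammar with S' → S
I₀ = CLOSURE({ [S' → . S] }):
  [S' → . S] has the dot before S: add [S → . P]
  [S → . P] has the dot before P: add [P → . id P id], [P → . A]
  [P → . A] has the dot before A: add [A → . id B], [A → . A c c]
No further items can be added.

I₀ = { [A → . A c c], [A → . id B], [P → . A], [P → . id P id], [S → . P], [S' → . S] }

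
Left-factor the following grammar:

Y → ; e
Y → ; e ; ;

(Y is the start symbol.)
Y → ; e Y'
Y' → ε
Y' → ; ;

Left-factoring transforms A → αβ₁ | αβ₂ into A → αA' and A' → β₁ | β₂
(α is the longest common prefix among the alternatives). Repeat until
no nonterminal has two alternatives with a common prefix.

Round 1: Y has alternatives sharing prefix '; e'. Introduce Y': Y → ; e Y'
  Add: Y' → ε
  Add: Y' → ; ;

No remaining common prefixes — done.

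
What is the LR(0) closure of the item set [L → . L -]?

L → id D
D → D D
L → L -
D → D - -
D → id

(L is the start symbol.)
To compute CLOSURE, for each item [A → α.Bβ] where B is a non-terminal, add [B → .γ] for all productions B → γ; repeat for the newly added items until nothing changes.

Start with: [L → . L -]
  [L → . L -] has the dot before L: add [L → . id D]
No further items can be added.

CLOSURE = { [L → . L -], [L → . id D] }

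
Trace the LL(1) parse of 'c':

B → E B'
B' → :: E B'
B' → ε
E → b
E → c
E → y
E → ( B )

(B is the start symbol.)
Stack is shown with the top on the left.

Stack   Input  Action
---------------------
B $     c $    output B → E B'
E B' $  c $    output E → c
c B' $  c $    match 'c'
B' $    $      output B' → ε
$       $      accept

The string is accepted.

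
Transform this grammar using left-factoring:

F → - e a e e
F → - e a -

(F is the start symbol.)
Left-factoring transforms A → αβ₁ | αβ₂ into A → αA' and A' → β₁ | β₂
(α is the longest common prefix among the alternatives). Repeat until
no nonterminal has two alternatives with a common prefix.

Round 1: F has alternatives sharing prefix '- e a'. Introduce F': F → - e a F'
  Add: F' → e e
  Add: F' → -

No remaining common prefixes — done.

Resulting grammar:
F → - e a F'
F' → e e
F' → -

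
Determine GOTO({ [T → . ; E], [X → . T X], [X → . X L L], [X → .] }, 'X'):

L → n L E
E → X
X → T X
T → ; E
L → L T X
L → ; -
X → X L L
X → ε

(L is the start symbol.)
{ [L → . ; -], [L → . L T X], [L → . n L E], [X → X . L L] }

GOTO(I, 'X') = CLOSURE({ [A → αX.β] : [A → α.Xβ] ∈ I, X = 'X' })

Items with dot before 'X', with the dot advanced:
  [X → . X L L] → [X → X . L L]
Closure of the advanced items:
  [X → X . L L] has the dot before L: add [L → . n L E], [L → . L T X], [L → . ; -]

GOTO = { [L → . ; -], [L → . L T X], [L → . n L E], [X → X . L L] }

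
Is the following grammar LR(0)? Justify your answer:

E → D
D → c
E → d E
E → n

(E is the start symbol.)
A grammar is LR(0) if no state in the canonical LR(0) collection has:
  - both a shift item (dot before a terminal) and a complete item (shift-reduce conflict), or
  - two or more complete items (reduce-reduce conflict; the accept item [E' → E .] counts as a complete item here).

Augment with E' → E and build the canonical LR(0) collection (I0 = CLOSURE({[E' → . E]}), then GOTO on every symbol after a dot until no new states appear). It has 7 states:
  I0: { [D → . c], [E → . D], [E → . d E], [E → . n], [E' → . E] }  — shift
  I1: { [E → D .] }  — reduce
  I2: { [E' → E .] }  — accept
  I3: { [D → c .] }  — reduce
  I4: { [D → . c], [E → . D], [E → . d E], [E → . n], [E → d . E] }  — shift
  I5: { [E → n .] }  — reduce
  I6: { [E → d E .] }  — reduce

Every state is either a pure shift/goto state or contains exactly one complete item and nothing to shift — no conflicts. The grammar is LR(0).

Answer: Yes, the grammar is LR(0)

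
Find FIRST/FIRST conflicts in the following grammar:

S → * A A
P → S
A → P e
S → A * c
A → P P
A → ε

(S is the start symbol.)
A FIRST/FIRST conflict occurs when two productions N → α and N → β for the same non-terminal have FIRST(α) ∩ FIRST(β) ≠ ∅ (with ε ∈ FIRST of a nullable right-hand side, so two nullable alternatives also conflict).

FIRST sets of the non-terminals at (or reachable through a nullable prefix from) the front of some alternative:
  FIRST(A) = { '*', ε }
  FIRST(P) = { '*' }

Productions for S:
  S → * A A: FIRST = { '*' }
  S → A * c: FIRST = { '*' }
Productions for A:
  A → P e: FIRST = { '*' }
  A → P P: FIRST = { '*' }
  A → ε: FIRST = { ε }
P has only one production, so no FIRST/FIRST conflict is possible there.

Conflict for S: S → * A A and S → A * c
  Overlap: { '*' }
Conflict for A: A → P e and A → P P
  Overlap: { '*' }

Answer: Yes. S → '*' A A / S → A '*' c on { '*' }; A → P e / A → P P on { '*' }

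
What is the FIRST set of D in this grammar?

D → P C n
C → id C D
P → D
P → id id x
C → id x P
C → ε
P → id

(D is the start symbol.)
{ 'id' }

To compute FIRST(D), examine every production with D on the left-hand side, reading each right-hand side left to right until a non-nullable symbol is reached.

FIRST sets of the other non-terminals involved (by the same procedure, iterated to a fixed point):
  FIRST(P) = { 'id' }

From D → P C n:
  - P is a non-terminal: add FIRST(P) \ {ε} = { 'id' }
    P is not nullable, so stop

Collecting: FIRST(D) = { 'id' }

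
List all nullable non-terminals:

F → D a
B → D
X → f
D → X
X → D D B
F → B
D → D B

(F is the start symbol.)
A non-terminal is nullable if it can derive ε (the empty string): either it has an ε-production, or it has a production whose right-hand side consists entirely of nullable non-terminals.

There are no ε-productions, so no non-terminal can derive ε.
No non-terminals are nullable.

Answer: None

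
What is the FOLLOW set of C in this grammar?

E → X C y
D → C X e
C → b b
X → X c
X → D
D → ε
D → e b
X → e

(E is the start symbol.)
In E → X C y: C is followed by y, add FIRST(y) \ {ε} = { 'y' }
In D → C X e: C is followed by X e, add FIRST(X e) \ {ε} = { 'b', 'c', 'e' }

Taking the union: FOLLOW(C) = { 'b', 'c', 'e', 'y' }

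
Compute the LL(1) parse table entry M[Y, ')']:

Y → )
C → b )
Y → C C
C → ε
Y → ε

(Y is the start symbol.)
To find M[Y, ')'], we find productions for Y where ')' is in the predict set (PREDICT(N → α) = (FIRST(α) \ {ε}) ∪ (FOLLOW(N) if α ⇒* ε)).

Relevant sets:
  FIRST(C) = { 'b', ε }
  FOLLOW(Y) = { $ }

Y → ): PREDICT = { ')' }
  ')' is in predict set, so this production goes in M[Y, ')']
Y → C C: PREDICT = { $, 'b' }
Y → ε: PREDICT = { $ }

M[Y, ')'] = Y → )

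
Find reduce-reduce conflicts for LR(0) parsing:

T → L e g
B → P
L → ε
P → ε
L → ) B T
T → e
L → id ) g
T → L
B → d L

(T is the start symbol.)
No reduce-reduce conflicts

A reduce-reduce conflict occurs when an LR(0) state has two complete items [A → α .] and [B → β .] — both call for a reduction, and with no lookahead the parser cannot choose between them.

Augment with T' → T and build the canonical LR(0) collection (I0 = CLOSURE({[T' → . T]}), then GOTO on every symbol after a dot until no new states appear). It has 15 states:
  I0: { [L → . ) B T], [L → . id ) g], [L → .], [T → . L e g], [T → . L], [T → . e], [T' → . T] }  — shift, reduce
  I1: { [B → . P], [B → . d L], [L → ) . B T], [P → .] }  — shift, reduce
  I2: { [T → L . e g], [T → L .] }  — shift, reduce
  I3: { [T' → T .] }  — accept
  I4: { [T → e .] }  — reduce
  I5: { [L → id . ) g] }  — shift
  I6: { [L → id ) . g] }  — shift
  I7: { [L → id ) g .] }  — reduce
  I8: { [T → L e . g] }  — shift
  I9: { [T → L e g .] }  — reduce
  I10: { [L → ) B . T], [L → . ) B T], [L → . id ) g], [L → .], [T → . L e g], [T → . L], [T → . e] }  — shift, reduce
  I11: { [B → P .] }  — reduce
  I12: { [B → d . L], [L → . ) B T], [L → . id ) g], [L → .] }  — shift, reduce
  I13: { [B → d L .] }  — reduce
  I14: { [L → ) B T .] }  — reduce

No state contains more than one complete item.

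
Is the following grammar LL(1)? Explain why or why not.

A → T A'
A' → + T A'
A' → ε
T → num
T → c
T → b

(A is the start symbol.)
Yes, the grammar is LL(1).

A grammar is LL(1) if for each non-terminal N with multiple productions, the predict sets of those productions are pairwise disjoint, where PREDICT(N → α) = (FIRST(α) \ {ε}) ∪ (FOLLOW(N) if α ⇒* ε).

Relevant sets:
  FOLLOW(A') = { $ }

For A':
  PREDICT(A' → '+' T A') = { '+' }
  PREDICT(A' → ε) = { $ }
For T:
  PREDICT(T → num) = { 'num' }
  PREDICT(T → c) = { 'c' }
  PREDICT(T → b) = { 'b' }
A has a single production, so nothing to check there.

All predict sets are disjoint. The grammar IS LL(1).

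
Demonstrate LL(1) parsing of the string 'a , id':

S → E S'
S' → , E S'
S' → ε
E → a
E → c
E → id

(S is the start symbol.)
LL(1) parsing maintains a stack (initially the start symbol over $) and the input. At each step: if the stack top is a terminal, match it against the current input token; if it is a non-terminal N, replace it with the RHS of M[N, lookahead] (the unique production whose predict set contains the lookahead).

Stack is shown with the top on the left.

Stack     Input     Action
--------------------------
S $       a , id $  output S → E S'
E S' $    a , id $  output E → a
a S' $    a , id $  match 'a'
S' $      , id $    output S' → , E S'
, E S' $  , id $    match ','
E S' $    id $      output E → id
id S' $   id $      match 'id'
S' $      $         output S' → ε
$         $         accept

The string is accepted.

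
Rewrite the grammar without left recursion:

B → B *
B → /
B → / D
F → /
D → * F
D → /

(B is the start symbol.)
B is directly left-recursive. The standard transformation for
  A → A α₁ | ... | A α_m | β₁ | ... | β_n
is
  A  → β₁ A' | ... | β_n A'
  A' → α₁ A' | ... | α_m A' | ε

B → / becomes B → / B'
B → / D becomes B → / D B'
B → B * becomes B' → * B'
Add B' → ε

Productions for other non-terminals are unchanged:
  F → /
  D → * F
  D → /

Resulting grammar:
B → / B'
B → / D B'
B' → * B'
B' → ε
F → /
D → * F
D → /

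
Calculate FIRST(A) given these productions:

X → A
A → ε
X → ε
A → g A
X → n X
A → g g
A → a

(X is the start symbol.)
{ 'a', 'g', ε }

From A → ε:
  - ε-production, so ε ∈ FIRST(A)
From A → g A:
  - g is a terminal: add 'g' and stop
From A → g g:
  - g is a terminal: add 'g' and stop
From A → a:
  - a is a terminal: add 'a' and stop

Collecting: FIRST(A) = { 'a', 'g', ε }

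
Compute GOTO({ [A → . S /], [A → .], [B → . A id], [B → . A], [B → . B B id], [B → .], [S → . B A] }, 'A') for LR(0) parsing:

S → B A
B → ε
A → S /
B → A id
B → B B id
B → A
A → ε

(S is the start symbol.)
{ [B → A . id], [B → A .] }

GOTO(I, 'A') = CLOSURE({ [A → αX.β] : [A → α.Xβ] ∈ I, X = 'A' })

Items with dot before 'A', with the dot advanced:
  [B → . A] → [B → A .]
  [B → . A id] → [B → A . id]
Closure adds nothing (no advanced item has the dot before a non-terminal).

GOTO = { [B → A . id], [B → A .] }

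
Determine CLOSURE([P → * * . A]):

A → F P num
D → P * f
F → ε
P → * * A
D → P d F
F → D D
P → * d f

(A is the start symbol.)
{ [A → . F P num], [D → . P * f], [D → . P d F], [F → . D D], [F → .], [P → * * . A], [P → . * * A], [P → . * d f] }

Start with: [P → * * . A]
  [P → * * . A] has the dot before A: add [A → . F P num]
  [A → . F P num] has the dot before F: add [F → .], [F → . D D]
  [F → . D D] has the dot before D: add [D → . P * f], [D → . P d F]
  [D → . P * f] has the dot before P: add [P → . * * A], [P → . * d f]
No further items can be added.

CLOSURE = { [A → . F P num], [D → . P * f], [D → . P d F], [F → . D D], [F → .], [P → * * . A], [P → . * * A], [P → . * d f] }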